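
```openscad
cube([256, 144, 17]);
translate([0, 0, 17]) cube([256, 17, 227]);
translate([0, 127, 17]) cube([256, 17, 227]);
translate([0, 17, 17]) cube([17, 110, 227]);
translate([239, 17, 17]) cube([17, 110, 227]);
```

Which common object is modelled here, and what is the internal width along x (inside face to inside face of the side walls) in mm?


An open box. The internal width is 222 mm.

A 256×144 base slab with four walls standing on it — an open box. The base is 256 mm wide and the walls are 17 mm thick, so the internal width is 256 − 2 × 17 = 222 mm.


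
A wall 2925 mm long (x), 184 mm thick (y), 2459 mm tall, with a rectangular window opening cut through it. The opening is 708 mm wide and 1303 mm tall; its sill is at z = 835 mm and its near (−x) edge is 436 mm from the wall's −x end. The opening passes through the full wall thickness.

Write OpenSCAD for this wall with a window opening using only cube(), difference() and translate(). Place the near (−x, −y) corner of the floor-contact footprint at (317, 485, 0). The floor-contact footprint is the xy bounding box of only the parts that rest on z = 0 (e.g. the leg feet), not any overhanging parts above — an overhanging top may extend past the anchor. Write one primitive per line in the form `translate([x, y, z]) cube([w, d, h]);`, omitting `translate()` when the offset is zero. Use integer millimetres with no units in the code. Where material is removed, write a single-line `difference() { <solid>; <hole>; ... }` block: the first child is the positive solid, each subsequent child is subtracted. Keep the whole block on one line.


difference() { translate([317, 485, 0]) cube([2925, 184, 2459]); translate([753, 485, 835]) cube([708, 184, 1303]); }


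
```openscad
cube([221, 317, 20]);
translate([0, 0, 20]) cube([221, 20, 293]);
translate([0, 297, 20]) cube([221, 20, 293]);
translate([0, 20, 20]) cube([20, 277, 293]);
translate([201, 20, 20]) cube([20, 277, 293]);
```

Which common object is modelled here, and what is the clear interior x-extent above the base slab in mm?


An open box. The internal width is 181 mm.

A 221×317 base slab with four walls standing on it — an open box. The base is 221 mm wide and the walls are 20 mm thick, so the internal width is 221 − 2 × 20 = 181 mm.


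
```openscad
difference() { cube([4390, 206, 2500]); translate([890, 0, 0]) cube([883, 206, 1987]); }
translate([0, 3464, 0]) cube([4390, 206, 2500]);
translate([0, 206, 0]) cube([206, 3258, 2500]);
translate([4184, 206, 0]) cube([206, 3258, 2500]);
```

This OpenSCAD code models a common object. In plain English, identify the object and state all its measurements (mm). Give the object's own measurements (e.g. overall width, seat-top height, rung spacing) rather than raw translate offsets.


A single room: four walls, each 2500 mm tall and 206 mm thick, enclosing an outside footprint 4390×3670 mm (x × y), no floor or roof. The front and back walls (−y and +y sides) run the full x-width; the side walls fit between their inner faces. A door opening 883 mm wide and 1987 mm tall is cut through the front wall from the floor up, its −x edge 890 mm from the wall's −x end.


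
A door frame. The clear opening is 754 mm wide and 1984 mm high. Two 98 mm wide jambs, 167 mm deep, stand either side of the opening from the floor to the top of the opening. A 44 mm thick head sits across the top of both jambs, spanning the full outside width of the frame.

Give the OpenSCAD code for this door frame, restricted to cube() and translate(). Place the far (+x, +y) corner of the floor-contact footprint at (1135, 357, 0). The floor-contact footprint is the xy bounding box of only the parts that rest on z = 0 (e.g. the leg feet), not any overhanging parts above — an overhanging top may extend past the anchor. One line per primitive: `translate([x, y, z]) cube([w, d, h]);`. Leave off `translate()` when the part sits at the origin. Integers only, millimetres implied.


translate([185, 190, 0]) cube([98, 167, 1984]);
translate([1037, 190, 0]) cube([98, 167, 1984]);
translate([185, 190, 1984]) cube([950, 167, 44]);


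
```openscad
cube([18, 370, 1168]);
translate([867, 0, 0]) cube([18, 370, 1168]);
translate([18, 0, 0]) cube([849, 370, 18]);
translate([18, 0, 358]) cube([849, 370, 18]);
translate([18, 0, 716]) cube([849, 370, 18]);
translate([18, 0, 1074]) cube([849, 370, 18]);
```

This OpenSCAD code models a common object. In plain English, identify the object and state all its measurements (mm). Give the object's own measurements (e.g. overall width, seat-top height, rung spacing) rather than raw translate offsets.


An open bookshelf. Two side panels, each 18 mm thick, 370 mm deep and 1168 mm tall, stand 885 mm apart (outside-to-outside). Between them sit 4 shelves, each 18 mm thick and 370 mm deep, spanning the full gap between the sides. The bottom shelf rests on the floor (its underside at z = 0) and the clear gap between one shelf's top and the next shelf's underside is 340 mm.


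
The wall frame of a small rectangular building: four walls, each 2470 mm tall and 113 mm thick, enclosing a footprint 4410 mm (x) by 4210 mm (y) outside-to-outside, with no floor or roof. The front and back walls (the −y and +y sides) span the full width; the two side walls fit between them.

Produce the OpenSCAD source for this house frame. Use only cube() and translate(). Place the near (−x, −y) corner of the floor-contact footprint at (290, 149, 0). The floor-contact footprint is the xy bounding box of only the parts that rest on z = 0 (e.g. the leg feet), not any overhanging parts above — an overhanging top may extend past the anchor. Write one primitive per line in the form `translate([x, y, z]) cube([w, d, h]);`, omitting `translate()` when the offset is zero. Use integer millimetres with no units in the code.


translate([290, 149, 0]) cube([4410, 113, 2470]);
translate([290, 4246, 0]) cube([4410, 113, 2470]);
translate([290, 262, 0]) cube([113, 3984, 2470]);
translate([4587, 262, 0]) cube([113, 3984, 2470]);


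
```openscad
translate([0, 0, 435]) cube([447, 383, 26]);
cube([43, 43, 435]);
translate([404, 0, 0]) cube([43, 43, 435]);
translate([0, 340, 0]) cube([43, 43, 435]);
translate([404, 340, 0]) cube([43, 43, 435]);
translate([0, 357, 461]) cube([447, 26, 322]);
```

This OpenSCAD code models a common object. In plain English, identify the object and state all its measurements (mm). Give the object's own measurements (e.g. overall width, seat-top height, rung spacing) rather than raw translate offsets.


A chair. The seat is a 447×383×26 mm slab with its top at z = 461 mm, on four 43×43 mm corner legs (flush with the seat edges, standing on z = 0). A flat backrest 26 mm thick, 322 mm tall, spans the full seat width and rises from the seat top along its +y edge, rear face flush with the rear of the seat.


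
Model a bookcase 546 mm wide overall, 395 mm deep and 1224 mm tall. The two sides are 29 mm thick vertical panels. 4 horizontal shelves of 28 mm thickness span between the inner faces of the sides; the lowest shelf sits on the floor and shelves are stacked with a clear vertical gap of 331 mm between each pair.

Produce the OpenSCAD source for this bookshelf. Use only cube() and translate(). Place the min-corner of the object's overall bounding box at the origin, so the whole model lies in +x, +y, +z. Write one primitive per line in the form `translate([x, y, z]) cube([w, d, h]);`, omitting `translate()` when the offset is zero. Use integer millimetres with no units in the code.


cube([29, 395, 1224]);
translate([517, 0, 0]) cube([29, 395, 1224]);
translate([29, 0, 0]) cube([488, 395, 28]);
translate([29, 0, 359]) cube([488, 395, 28]);
translate([29, 0, 718]) cube([488, 395, 28]);
translate([29, 0, 1077]) cube([488, 395, 28]);


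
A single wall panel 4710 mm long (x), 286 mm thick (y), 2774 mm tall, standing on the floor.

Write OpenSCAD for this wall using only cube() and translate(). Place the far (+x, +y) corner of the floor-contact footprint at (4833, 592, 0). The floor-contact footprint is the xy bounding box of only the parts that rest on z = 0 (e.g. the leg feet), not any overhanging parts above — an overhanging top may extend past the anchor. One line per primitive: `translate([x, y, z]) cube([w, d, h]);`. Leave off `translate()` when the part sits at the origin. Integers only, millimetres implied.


translate([123, 306, 0]) cube([4710, 286, 2774]);


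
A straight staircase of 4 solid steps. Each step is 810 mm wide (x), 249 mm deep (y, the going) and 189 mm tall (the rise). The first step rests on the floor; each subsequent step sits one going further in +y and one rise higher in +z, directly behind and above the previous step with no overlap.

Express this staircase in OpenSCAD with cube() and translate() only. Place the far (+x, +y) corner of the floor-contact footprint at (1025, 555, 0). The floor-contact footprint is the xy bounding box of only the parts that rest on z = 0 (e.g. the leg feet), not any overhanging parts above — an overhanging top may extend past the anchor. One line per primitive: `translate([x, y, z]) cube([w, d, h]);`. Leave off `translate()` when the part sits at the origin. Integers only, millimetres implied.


translate([215, 306, 0]) cube([810, 249, 189]);
translate([215, 555, 189]) cube([810, 249, 189]);
translate([215, 804, 378]) cube([810, 249, 189]);
translate([215, 1053, 567]) cube([810, 249, 189]);


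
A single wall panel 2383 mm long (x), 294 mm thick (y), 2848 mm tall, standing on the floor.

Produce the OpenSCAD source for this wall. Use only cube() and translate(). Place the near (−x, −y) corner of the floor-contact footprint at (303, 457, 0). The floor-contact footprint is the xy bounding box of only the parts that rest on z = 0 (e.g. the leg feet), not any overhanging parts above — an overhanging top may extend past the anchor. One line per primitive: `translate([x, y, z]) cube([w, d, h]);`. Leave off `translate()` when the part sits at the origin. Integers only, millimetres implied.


translate([303, 457, 0]) cube([2383, 294, 2848]);


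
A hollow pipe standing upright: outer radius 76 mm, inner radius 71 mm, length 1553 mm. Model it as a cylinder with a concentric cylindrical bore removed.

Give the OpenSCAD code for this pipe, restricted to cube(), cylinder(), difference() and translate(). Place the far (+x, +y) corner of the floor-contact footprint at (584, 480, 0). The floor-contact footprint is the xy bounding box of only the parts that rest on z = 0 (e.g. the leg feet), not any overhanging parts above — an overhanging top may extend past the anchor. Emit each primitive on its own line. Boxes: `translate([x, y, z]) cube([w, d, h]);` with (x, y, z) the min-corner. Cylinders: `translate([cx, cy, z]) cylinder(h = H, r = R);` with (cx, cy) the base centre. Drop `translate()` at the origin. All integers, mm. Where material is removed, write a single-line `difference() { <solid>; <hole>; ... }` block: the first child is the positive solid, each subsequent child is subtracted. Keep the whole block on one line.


difference() { translate([508, 404, 0]) cylinder(h = 1553, r = 76); translate([508, 404, 0]) cylinder(h = 1553, r = 71); }


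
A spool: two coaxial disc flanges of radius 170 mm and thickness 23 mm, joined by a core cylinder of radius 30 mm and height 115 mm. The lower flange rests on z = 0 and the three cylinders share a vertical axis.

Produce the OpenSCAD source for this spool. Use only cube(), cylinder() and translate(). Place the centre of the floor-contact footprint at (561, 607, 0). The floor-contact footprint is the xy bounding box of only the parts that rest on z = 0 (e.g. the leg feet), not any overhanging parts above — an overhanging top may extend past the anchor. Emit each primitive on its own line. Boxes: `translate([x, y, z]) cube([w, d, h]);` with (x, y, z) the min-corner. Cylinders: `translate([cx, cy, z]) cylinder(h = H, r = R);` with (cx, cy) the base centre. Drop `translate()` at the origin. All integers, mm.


translate([561, 607, 0]) cylinder(h = 23, r = 170);
translate([561, 607, 23]) cylinder(h = 115, r = 30);
translate([561, 607, 138]) cylinder(h = 23, r = 170);


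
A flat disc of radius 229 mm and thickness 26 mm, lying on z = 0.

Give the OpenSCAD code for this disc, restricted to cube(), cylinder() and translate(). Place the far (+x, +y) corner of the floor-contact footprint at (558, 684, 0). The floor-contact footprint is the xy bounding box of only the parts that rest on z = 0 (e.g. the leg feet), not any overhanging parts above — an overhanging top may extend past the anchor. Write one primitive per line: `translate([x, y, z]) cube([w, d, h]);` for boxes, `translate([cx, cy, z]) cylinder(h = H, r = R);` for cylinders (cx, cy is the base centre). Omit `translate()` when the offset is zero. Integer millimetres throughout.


translate([329, 455, 0]) cylinder(h = 26, r = 229);


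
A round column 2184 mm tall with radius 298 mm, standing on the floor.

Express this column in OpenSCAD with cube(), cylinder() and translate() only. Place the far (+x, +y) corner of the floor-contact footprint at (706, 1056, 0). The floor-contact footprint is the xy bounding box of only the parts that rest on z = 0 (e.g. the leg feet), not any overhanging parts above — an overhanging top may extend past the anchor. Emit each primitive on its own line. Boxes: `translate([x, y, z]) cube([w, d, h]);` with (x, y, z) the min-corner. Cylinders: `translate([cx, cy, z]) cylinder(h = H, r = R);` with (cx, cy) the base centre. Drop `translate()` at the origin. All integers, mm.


translate([408, 758, 0]) cylinder(h = 2184, r = 298);


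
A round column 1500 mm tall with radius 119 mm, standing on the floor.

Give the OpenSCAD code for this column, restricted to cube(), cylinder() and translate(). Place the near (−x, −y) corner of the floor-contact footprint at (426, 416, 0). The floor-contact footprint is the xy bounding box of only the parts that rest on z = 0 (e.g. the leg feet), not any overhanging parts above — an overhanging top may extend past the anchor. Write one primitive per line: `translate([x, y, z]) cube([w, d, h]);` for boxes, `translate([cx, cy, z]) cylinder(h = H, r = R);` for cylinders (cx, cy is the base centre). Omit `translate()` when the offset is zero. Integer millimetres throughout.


translate([545, 535, 0]) cylinder(h = 1500, r = 119);


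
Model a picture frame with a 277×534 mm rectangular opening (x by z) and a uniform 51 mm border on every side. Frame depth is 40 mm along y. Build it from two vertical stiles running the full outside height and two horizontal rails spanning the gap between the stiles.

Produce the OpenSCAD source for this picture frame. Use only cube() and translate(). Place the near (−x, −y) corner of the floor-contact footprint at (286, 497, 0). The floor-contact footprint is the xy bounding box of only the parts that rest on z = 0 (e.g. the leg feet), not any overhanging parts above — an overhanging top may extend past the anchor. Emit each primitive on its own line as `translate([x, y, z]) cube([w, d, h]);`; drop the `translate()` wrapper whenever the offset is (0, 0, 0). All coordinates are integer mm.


translate([286, 497, 0]) cube([51, 40, 636]);
translate([614, 497, 0]) cube([51, 40, 636]);
translate([337, 497, 0]) cube([277, 40, 51]);
translate([337, 497, 585]) cube([277, 40, 51]);


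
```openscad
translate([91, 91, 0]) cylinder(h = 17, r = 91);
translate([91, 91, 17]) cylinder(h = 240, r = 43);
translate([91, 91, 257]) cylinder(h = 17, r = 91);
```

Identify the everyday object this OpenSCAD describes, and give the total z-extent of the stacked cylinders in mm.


A spool. The overall height is 274 mm.

Three coaxial cylinders, large–small–large — a spool. Two 17 mm flanges and a 240 mm core give 17 + 240 + 17 = 274 mm.


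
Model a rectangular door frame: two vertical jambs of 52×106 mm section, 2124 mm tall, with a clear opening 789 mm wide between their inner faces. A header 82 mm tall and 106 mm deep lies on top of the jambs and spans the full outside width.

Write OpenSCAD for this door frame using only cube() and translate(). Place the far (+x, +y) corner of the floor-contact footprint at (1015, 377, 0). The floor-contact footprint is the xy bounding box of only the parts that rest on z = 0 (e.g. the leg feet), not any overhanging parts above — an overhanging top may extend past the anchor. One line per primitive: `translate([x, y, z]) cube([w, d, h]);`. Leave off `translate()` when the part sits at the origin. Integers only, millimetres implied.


translate([122, 271, 0]) cube([52, 106, 2124]);
translate([963, 271, 0]) cube([52, 106, 2124]);
translate([122, 271, 2124]) cube([893, 106, 82]);


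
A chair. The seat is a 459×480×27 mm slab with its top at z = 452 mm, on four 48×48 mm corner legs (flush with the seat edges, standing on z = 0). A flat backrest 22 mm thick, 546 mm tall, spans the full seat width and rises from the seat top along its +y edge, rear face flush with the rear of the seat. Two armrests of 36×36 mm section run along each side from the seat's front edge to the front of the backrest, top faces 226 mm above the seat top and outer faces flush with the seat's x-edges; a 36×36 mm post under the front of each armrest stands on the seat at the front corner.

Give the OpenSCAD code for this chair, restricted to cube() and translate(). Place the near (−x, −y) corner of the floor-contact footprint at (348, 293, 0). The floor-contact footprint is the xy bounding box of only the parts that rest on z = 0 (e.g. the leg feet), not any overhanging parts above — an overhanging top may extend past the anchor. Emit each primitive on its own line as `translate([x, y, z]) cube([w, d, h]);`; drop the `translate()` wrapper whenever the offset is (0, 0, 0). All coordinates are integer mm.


// leg_h = 452 - 27 = 425
// arm post h = 226 - 36 = 190
translate([348, 293, 425]) cube([459, 480, 27]);
translate([348, 293, 0]) cube([48, 48, 425]);
translate([759, 293, 0]) cube([48, 48, 425]);
translate([348, 725, 0]) cube([48, 48, 425]);
translate([759, 725, 0]) cube([48, 48, 425]);
translate([348, 751, 452]) cube([459, 22, 546]);
translate([348, 293, 642]) cube([36, 458, 36]);
translate([771, 293, 642]) cube([36, 458, 36]);
translate([348, 293, 452]) cube([36, 36, 190]);
translate([771, 293, 452]) cube([36, 36, 190]);


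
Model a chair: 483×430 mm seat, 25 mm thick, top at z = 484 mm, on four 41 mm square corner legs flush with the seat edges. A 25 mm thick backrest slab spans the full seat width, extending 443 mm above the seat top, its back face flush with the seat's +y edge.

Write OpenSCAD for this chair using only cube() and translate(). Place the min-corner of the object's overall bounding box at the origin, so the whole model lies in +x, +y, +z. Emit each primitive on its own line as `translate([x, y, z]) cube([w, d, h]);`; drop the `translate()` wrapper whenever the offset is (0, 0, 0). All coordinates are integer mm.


// leg_h = 484 - 25 = 459
translate([0, 0, 459]) cube([483, 430, 25]);
cube([41, 41, 459]);
translate([442, 0, 0]) cube([41, 41, 459]);
translate([0, 389, 0]) cube([41, 41, 459]);
translate([442, 389, 0]) cube([41, 41, 459]);
translate([0, 405, 484]) cube([483, 25, 443]);


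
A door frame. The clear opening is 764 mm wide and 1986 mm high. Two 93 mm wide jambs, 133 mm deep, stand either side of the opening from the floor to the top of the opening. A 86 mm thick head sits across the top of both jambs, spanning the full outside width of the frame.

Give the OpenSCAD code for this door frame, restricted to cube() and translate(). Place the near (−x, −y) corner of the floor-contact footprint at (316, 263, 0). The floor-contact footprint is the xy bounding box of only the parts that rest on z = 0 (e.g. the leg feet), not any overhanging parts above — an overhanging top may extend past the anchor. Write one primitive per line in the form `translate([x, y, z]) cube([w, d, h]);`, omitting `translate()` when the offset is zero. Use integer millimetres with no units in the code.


translate([316, 263, 0]) cube([93, 133, 1986]);
translate([1173, 263, 0]) cube([93, 133, 1986]);
translate([316, 263, 1986]) cube([950, 133, 86]);


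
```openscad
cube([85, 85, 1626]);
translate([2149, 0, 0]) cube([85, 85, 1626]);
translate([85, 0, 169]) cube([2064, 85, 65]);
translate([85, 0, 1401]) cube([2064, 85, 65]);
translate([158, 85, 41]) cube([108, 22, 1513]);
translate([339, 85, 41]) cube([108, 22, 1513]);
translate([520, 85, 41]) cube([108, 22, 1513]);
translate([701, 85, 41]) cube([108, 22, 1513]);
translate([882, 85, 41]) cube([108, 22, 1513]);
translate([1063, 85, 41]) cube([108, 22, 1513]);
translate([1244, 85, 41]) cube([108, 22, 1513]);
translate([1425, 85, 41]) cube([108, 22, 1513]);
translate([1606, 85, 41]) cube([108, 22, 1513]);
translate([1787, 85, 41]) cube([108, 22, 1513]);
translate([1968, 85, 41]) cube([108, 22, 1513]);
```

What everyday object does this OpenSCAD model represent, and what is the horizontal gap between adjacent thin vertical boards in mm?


A fence section. The picket gap is 73 mm.

Two posts, two rails, 11 pickets — a fence section. Span 2064 mm holds 11 pickets of 108 mm with 12 equal gaps: ⌊(2064 − 11·108) / 12⌋ = 73 mm.


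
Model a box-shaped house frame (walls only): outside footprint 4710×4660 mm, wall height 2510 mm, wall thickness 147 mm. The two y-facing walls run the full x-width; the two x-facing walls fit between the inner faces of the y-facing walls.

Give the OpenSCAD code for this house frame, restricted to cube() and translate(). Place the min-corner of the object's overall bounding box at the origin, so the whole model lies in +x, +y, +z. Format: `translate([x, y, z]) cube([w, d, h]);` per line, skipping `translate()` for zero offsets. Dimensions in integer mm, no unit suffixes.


cube([4710, 147, 2510]);
translate([0, 4513, 0]) cube([4710, 147, 2510]);
translate([0, 147, 0]) cube([147, 4366, 2510]);
translate([4563, 147, 0]) cube([147, 4366, 2510]);


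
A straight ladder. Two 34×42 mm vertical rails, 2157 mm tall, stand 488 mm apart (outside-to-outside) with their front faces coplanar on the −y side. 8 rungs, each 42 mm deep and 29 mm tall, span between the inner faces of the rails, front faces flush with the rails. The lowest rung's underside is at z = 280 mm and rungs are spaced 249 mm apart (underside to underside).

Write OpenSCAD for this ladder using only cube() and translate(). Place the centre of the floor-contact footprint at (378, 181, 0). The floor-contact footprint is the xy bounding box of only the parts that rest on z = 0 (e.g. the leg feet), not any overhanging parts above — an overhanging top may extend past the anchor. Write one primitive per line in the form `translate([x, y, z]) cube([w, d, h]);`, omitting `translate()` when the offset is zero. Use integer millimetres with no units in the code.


translate([134, 160, 0]) cube([34, 42, 2157]);
translate([588, 160, 0]) cube([34, 42, 2157]);
translate([168, 160, 280]) cube([420, 42, 29]);
translate([168, 160, 529]) cube([420, 42, 29]);
translate([168, 160, 778]) cube([420, 42, 29]);
translate([168, 160, 1027]) cube([420, 42, 29]);
translate([168, 160, 1276]) cube([420, 42, 29]);
translate([168, 160, 1525]) cube([420, 42, 29]);
translate([168, 160, 1774]) cube([420, 42, 29]);
translate([168, 160, 2023]) cube([420, 42, 29]);


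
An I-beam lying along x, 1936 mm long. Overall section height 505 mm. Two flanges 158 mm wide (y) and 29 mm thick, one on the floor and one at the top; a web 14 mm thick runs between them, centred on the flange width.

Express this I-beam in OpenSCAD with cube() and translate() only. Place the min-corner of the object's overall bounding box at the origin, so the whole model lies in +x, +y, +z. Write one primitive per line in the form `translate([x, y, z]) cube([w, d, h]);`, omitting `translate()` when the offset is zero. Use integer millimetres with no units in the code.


cube([1936, 158, 29]);
translate([0, 72, 29]) cube([1936, 14, 447]);
translate([0, 0, 476]) cube([1936, 158, 29]);


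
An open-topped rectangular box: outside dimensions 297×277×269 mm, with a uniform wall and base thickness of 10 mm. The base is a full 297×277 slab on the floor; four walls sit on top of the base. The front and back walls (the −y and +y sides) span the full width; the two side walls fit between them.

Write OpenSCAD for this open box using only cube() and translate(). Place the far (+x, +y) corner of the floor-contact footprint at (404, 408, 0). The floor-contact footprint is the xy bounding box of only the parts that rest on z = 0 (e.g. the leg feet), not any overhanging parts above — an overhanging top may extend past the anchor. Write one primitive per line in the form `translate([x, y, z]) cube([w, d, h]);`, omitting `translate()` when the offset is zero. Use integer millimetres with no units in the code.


translate([107, 131, 0]) cube([297, 277, 10]);
translate([107, 131, 10]) cube([297, 10, 259]);
translate([107, 398, 10]) cube([297, 10, 259]);
translate([107, 141, 10]) cube([10, 257, 259]);
translate([394, 141, 10]) cube([10, 257, 259]);


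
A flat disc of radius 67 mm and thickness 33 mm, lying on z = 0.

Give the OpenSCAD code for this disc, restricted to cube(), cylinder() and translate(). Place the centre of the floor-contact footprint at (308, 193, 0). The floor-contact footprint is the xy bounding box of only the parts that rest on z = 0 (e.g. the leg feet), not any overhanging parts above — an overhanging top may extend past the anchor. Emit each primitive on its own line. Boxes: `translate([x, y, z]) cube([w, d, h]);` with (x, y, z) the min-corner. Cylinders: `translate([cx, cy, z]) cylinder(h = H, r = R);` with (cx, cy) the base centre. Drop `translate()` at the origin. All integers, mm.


translate([308, 193, 0]) cylinder(h = 33, r = 67);


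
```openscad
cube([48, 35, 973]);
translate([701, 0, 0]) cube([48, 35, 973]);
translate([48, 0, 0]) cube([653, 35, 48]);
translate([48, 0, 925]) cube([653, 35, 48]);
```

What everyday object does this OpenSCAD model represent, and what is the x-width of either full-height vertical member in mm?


A picture frame. The border width is 48 mm.

Four thin pieces enclosing a rectangular opening — a picture frame. The two full-height stiles are 973 mm tall; the top rail sits at z = 925 and is 48 mm tall, so the border above the opening is 973 − 925 = 48 mm, matching the stile x-width.


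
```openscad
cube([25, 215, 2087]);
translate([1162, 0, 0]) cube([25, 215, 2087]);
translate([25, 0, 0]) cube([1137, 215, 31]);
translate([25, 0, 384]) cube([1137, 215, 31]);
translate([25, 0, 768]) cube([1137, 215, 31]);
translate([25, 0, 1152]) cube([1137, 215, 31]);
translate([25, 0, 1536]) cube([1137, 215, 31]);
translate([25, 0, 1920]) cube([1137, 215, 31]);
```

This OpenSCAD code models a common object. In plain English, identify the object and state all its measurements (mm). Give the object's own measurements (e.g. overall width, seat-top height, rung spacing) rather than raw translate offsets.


An open bookshelf. Two side panels, each 25 mm thick, 215 mm deep and 2087 mm tall, stand 1187 mm apart (outside-to-outside). Between them sit 6 shelves, each 31 mm thick and 215 mm deep, spanning the full gap between the sides. The bottom shelf rests on the floor (its underside at z = 0) and the clear gap between one shelf's top and the next shelf's underside is 353 mm.


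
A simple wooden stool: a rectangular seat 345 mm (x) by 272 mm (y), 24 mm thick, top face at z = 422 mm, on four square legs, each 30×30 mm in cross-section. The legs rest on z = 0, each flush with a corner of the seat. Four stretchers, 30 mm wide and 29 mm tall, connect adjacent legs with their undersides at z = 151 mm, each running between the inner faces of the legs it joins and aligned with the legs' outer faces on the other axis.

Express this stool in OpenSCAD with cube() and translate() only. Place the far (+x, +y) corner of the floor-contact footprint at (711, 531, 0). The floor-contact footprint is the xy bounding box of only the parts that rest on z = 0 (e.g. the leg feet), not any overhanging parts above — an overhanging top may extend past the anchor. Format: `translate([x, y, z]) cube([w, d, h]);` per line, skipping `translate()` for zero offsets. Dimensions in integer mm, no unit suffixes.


translate([366, 259, 398]) cube([345, 272, 24]);
translate([366, 259, 0]) cube([30, 30, 398]);
translate([681, 259, 0]) cube([30, 30, 398]);
translate([366, 501, 0]) cube([30, 30, 398]);
translate([681, 501, 0]) cube([30, 30, 398]);
translate([396, 259, 151]) cube([285, 30, 29]);
translate([396, 501, 151]) cube([285, 30, 29]);
translate([366, 289, 151]) cube([30, 212, 29]);
translate([681, 289, 151]) cube([30, 212, 29]);


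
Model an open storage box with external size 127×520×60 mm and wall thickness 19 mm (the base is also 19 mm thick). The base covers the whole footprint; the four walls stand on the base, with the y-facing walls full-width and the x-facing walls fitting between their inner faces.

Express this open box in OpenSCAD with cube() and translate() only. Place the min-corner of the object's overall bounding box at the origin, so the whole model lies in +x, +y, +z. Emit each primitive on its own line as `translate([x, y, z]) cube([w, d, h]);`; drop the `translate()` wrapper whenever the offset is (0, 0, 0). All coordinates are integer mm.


cube([127, 520, 19]);
translate([0, 0, 19]) cube([127, 19, 41]);
translate([0, 501, 19]) cube([127, 19, 41]);
translate([0, 19, 19]) cube([19, 482, 41]);
translate([108, 19, 19]) cube([19, 482, 41]);


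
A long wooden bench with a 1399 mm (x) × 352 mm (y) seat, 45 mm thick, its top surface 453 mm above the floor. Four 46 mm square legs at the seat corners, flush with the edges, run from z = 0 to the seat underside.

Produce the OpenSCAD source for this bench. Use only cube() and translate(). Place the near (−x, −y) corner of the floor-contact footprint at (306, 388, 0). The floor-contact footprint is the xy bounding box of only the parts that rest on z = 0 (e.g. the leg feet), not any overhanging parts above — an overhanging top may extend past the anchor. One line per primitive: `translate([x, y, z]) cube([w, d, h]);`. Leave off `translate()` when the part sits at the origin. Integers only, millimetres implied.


translate([306, 388, 408]) cube([1399, 352, 45]);
translate([306, 388, 0]) cube([46, 46, 408]);
translate([306, 694, 0]) cube([46, 46, 408]);
translate([1659, 388, 0]) cube([46, 46, 408]);
translate([1659, 694, 0]) cube([46, 46, 408]);


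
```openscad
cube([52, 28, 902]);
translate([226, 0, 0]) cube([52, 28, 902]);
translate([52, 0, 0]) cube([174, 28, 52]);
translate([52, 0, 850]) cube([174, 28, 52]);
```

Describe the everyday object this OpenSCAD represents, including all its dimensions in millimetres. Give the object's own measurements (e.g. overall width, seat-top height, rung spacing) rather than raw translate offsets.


A rectangular picture frame lying in the x–z plane (depth along y). The opening is 174 mm wide (x) by 798 mm tall (z), surrounded by a border 52 mm wide on all four sides. The frame is 28 mm deep and is made of two full-height vertical stiles with two horizontal rails fitted between them.


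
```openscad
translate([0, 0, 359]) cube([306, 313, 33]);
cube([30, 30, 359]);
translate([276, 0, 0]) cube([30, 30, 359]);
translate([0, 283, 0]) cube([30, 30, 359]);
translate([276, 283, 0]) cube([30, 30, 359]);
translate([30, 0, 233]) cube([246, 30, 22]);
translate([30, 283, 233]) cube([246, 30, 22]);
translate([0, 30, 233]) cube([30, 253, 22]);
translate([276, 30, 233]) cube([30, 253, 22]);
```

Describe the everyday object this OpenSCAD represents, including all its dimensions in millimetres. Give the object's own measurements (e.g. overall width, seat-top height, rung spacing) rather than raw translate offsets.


A four-legged stool. The seat is a 306×313×33 mm slab whose top surface is at z = 392 mm; four square legs, each 30×30 mm in cross-section, run from the floor (z = 0) to the underside of the seat, each flush with a corner of the seat. Four stretchers, 30 mm wide and 22 mm tall, connect adjacent legs with their undersides at z = 233 mm, each running between the inner faces of the legs it joins and aligned with the legs' outer faces on the other axis.


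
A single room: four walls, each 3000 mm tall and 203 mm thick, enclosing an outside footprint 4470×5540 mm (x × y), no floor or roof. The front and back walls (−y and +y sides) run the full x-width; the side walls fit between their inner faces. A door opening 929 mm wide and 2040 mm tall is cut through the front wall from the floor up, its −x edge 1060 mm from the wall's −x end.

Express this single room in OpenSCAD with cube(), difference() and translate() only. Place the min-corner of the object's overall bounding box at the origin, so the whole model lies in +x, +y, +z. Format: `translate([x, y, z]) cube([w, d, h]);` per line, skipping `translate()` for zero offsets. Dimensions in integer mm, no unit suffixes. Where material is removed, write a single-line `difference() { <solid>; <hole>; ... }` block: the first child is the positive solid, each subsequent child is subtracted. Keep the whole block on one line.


difference() { cube([4470, 203, 3000]); translate([1060, 0, 0]) cube([929, 203, 2040]); }
translate([0, 5337, 0]) cube([4470, 203, 3000]);
translate([0, 203, 0]) cube([203, 5134, 3000]);
translate([4267, 203, 0]) cube([203, 5134, 3000]);


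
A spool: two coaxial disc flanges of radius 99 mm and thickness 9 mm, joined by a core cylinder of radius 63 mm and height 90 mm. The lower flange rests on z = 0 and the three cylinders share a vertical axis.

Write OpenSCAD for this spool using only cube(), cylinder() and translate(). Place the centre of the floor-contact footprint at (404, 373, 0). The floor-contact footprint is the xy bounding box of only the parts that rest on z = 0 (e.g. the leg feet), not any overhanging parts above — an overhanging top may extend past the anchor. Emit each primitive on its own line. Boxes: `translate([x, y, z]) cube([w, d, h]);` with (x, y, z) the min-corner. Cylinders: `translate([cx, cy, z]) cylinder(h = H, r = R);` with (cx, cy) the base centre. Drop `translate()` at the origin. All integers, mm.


translate([404, 373, 0]) cylinder(h = 9, r = 99);
translate([404, 373, 9]) cylinder(h = 90, r = 63);
translate([404, 373, 99]) cylinder(h = 9, r = 99);


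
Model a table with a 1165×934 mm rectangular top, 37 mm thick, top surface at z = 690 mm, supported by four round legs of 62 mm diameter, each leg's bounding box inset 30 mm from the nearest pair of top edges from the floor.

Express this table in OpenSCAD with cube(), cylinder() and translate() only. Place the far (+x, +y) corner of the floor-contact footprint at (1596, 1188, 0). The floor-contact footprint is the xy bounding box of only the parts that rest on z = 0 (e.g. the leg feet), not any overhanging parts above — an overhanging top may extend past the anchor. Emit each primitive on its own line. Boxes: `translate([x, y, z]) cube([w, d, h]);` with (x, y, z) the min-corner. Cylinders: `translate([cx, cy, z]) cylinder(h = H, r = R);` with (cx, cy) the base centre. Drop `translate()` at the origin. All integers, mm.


translate([461, 284, 653]) cube([1165, 934, 37]);
translate([522, 345, 0]) cylinder(h = 653, r = 31);
translate([1565, 345, 0]) cylinder(h = 653, r = 31);
translate([522, 1157, 0]) cylinder(h = 653, r = 31);
translate([1565, 1157, 0]) cylinder(h = 653, r = 31);


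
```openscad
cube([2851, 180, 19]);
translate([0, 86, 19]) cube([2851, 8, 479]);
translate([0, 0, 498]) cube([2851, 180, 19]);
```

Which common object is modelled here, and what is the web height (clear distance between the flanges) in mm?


An I-beam. The web height is 479 mm.

Two wide flanges with a thin centred web — an I-beam. Overall 517 mm minus two 19 mm flanges gives a web of 517 − 2·19 = 479 mm.


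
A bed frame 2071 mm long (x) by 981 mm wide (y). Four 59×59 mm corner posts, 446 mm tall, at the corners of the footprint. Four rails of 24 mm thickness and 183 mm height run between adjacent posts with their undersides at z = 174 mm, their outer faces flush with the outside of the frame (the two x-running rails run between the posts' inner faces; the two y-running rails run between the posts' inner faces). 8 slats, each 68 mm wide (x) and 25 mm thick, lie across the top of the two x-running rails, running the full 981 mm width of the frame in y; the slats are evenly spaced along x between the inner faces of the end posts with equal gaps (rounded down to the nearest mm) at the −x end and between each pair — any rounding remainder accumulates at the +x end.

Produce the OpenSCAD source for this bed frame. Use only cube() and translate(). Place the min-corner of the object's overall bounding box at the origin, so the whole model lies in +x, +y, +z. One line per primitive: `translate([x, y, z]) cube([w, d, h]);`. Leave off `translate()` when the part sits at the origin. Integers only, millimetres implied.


cube([59, 59, 446]);
translate([0, 922, 0]) cube([59, 59, 446]);
translate([2012, 0, 0]) cube([59, 59, 446]);
translate([2012, 922, 0]) cube([59, 59, 446]);
translate([59, 0, 174]) cube([1953, 24, 183]);
translate([59, 957, 174]) cube([1953, 24, 183]);
translate([0, 59, 174]) cube([24, 863, 183]);
translate([2047, 59, 174]) cube([24, 863, 183]);
translate([215, 0, 357]) cube([68, 981, 25]);
translate([439, 0, 357]) cube([68, 981, 25]);
translate([663, 0, 357]) cube([68, 981, 25]);
translate([887, 0, 357]) cube([68, 981, 25]);
translate([1111, 0, 357]) cube([68, 981, 25]);
translate([1335, 0, 357]) cube([68, 981, 25]);
translate([1559, 0, 357]) cube([68, 981, 25]);
translate([1783, 0, 357]) cube([68, 981, 25]);


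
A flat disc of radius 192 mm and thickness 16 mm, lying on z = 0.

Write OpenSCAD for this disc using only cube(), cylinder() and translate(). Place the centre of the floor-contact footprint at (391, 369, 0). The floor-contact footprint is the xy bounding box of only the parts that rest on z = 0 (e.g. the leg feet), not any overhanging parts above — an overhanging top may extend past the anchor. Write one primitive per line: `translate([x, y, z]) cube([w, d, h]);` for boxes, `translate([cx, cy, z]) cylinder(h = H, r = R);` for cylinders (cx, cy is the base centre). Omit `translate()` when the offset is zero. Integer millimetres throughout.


translate([391, 369, 0]) cylinder(h = 16, r = 192);


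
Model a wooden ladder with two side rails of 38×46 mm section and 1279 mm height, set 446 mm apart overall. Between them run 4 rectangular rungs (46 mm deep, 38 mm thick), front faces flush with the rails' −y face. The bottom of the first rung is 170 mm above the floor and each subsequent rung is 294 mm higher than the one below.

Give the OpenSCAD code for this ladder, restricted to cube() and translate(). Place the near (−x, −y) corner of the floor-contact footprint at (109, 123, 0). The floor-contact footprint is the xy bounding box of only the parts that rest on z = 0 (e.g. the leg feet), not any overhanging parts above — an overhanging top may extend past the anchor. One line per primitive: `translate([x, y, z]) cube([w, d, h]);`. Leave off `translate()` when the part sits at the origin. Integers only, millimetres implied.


// rung span = 446 - 2*38 = 370
// rung[k] z = 170 + k*294
translate([109, 123, 0]) cube([38, 46, 1279]);
translate([517, 123, 0]) cube([38, 46, 1279]);
translate([147, 123, 170]) cube([370, 46, 38]);
translate([147, 123, 464]) cube([370, 46, 38]);
translate([147, 123, 758]) cube([370, 46, 38]);
translate([147, 123, 1052]) cube([370, 46, 38]);


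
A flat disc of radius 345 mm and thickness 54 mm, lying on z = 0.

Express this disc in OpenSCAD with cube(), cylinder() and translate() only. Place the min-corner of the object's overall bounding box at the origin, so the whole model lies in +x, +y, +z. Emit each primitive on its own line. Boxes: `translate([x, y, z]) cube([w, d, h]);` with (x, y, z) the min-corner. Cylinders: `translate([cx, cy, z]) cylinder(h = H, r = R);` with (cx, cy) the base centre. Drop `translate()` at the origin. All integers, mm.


translate([345, 345, 0]) cylinder(h = 54, r = 345);
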